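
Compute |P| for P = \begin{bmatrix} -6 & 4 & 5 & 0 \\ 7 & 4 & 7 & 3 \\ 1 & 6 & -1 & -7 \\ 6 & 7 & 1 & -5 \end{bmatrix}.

382

Expand along row 1 (it has 1 zero):
  + (-6) · M_11   where M_11 = det([4 7 3; 6 -1 -7; 7 1 -5]) = -46
  − (4) · M_12   where M_12 = det([7 7 3; 1 -1 -7; 6 1 -5]) = -154
  + (5) · M_13   where M_13 = det([7 4 3; 1 6 -7; 6 7 -5]) = -102
det = (+1)·(-6)·(-46) + (-1)·(4)·(-154) + (+1)·(5)·(-102) = 382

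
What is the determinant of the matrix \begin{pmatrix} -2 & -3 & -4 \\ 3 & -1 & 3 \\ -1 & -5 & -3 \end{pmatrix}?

10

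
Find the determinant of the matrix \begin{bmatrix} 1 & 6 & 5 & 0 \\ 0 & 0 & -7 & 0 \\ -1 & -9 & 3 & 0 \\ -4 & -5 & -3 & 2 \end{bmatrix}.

Expand along row 2 (it has 3 zeros):
  − (-7) · M_23   where M_23 = det([1 6 0; -1 -9 0; -4 -5 2]) = -6
det = (-1)·(-7)·(-6) = -42

The determinant is -42.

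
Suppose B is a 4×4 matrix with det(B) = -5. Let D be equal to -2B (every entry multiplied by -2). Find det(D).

The determinant is -80.

For a 4×4 matrix, det(-2B) = (-2)^4·det(B) = 16·det(B).
det(D) = (16)·(-5) = -80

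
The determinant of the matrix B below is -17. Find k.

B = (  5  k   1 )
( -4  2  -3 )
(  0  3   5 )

Expanding along the row containing k, det(B) is linear in k: det(B) = (20)·k + (83).
Set (20)·k + (83) = -17  ⇒  (20)·k = -100  ⇒  k = -5.

k = -5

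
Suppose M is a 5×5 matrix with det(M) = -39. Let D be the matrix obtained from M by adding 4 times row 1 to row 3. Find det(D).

|D| = -39

Adding a multiple of one row to another leaves the determinant unchanged.
det(D) = (1)·(-39) = -39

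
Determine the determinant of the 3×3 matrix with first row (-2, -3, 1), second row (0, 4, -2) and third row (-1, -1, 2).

-14

Expand along column 1:
  + (-2) · |4 -2; -1 2| = (-2)·(8 − 2) = -12
  + (-1) · |-3 1; 4 -2| = (-1)·(6 − 4) = -2
Sum: (-12) + (-2) = -14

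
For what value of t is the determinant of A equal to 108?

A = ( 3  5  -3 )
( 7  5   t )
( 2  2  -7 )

t = -5

Expanding along the column containing t, det(A) is linear in t: det(A) = (4)·t + (128).
Set (4)·t + (128) = 108  ⇒  (4)·t = -20  ⇒  t = -5.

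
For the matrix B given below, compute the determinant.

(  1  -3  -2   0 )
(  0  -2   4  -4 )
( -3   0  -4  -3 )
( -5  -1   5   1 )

|B| = 738

Expand along row 1 (it has 1 zero):
  + (1) · M_11   where M_11 = det([-2 4 -4; 0 -4 -3; -1 5 1]) = 6
  − (-3) · M_12   where M_12 = det([0 4 -4; -3 -4 -3; -5 5 1]) = 212
  + (-2) · M_13   where M_13 = det([0 -2 -4; -3 0 -3; -5 -1 1]) = -48
det = (+1)·(1)·(6) + (-1)·(-3)·(212) + (+1)·(-2)·(-48) = 738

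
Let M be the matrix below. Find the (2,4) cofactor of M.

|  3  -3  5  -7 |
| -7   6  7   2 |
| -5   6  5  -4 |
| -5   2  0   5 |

The cofactor is 145.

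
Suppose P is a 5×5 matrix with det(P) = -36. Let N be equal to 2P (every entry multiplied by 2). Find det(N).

The determinant is -1152.

For a 5×5 matrix, det(2P) = 2^5·det(P) = 32·det(P).
det(N) = (32)·(-36) = -1152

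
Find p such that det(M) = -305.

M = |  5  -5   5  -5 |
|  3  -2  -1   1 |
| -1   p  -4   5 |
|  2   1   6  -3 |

Expanding along the row containing p, det(M) is linear in p: det(M) = (60)·p + (-185).
Set (60)·p + (-185) = -305  ⇒  (60)·p = -120  ⇒  p = -2.

-2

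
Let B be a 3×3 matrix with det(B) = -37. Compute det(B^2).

det(B^2) = (det B)^2 = (-37)^2 = 1369

The determinant is 1369.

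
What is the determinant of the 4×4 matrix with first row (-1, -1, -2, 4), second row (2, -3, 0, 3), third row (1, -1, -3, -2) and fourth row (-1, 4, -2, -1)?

Expand along row 2 (it has 1 zero):
  − (2) · M_21   where M_21 = det([-1 -2 4; -1 -3 -2; 4 -2 -1]) = 75
  + (-3) · M_22   where M_22 = det([-1 -2 4; 1 -3 -2; -1 -2 -1]) = -25
  + (3) · M_24   where M_24 = det([-1 -1 -2; 1 -1 -3; -1 4 -2]) = -25
det = (-1)·(2)·(75) + (+1)·(-3)·(-25) + (+1)·(3)·(-25) = -150

-150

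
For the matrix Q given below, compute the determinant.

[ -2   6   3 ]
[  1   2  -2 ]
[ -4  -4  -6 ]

Expand along column 1:
  + (-2) · |2 -2; -4 -6| = (-2)·(-12 − 8) = 40
  − 1 · |6 3; -4 -6| = −1·(-36 − (-12)) = 24
  + (-4) · |6 3; 2 -2| = (-4)·(-12 − 6) = 72
Sum: (40) + (24) + (72) = 136

136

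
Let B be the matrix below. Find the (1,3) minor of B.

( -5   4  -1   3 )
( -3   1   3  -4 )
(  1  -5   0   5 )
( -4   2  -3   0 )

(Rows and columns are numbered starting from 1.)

Delete row 1 and column 3; the remaining 3×3 submatrix is [-3 1 -4; 1 -5 5; -4 2 0].
Its determinant is 82.

82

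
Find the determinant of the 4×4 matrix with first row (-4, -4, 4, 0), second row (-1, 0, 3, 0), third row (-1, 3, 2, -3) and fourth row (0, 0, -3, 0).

Expand along row 4 (it has 3 zeros):
  − (-3) · M_43   where M_43 = det([-4 -4 0; -1 0 0; -1 3 -3]) = 12
det = (-1)·(-3)·(12) = 36

36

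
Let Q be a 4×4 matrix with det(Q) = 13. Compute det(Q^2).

The determinant is 169.

det(Q^2) = (det Q)^2 = (13)^2 = 169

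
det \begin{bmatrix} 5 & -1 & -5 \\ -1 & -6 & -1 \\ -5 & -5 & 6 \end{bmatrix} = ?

Expand along column 1:
  + 5 · |-6 -1; -5 6| = 5·(-36 − 5) = -205
  − (-1) · |-1 -5; -5 6| = −(-1)·(-6 − 25) = -31
  + (-5) · |-1 -5; -6 -1| = (-5)·(1 − 30) = 145
Sum: (-205) + (-31) + (145) = -91

-91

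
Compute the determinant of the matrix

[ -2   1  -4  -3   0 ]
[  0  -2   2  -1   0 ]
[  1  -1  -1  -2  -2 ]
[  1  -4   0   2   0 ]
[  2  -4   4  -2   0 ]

The determinant is -208.

Expand along column 5 (it has 4 zeros):
  + (-2) · M_35   where M_35 = det([-2 1 -4 -3; 0 -2 2 -1; 1 -4 0 2; 2 -4 4 -2]) = 104
det = (+1)·(-2)·(104) = -208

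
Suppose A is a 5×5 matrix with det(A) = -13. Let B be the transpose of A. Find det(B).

det(Aᵀ) = det(A).
det(B) = (1)·(-13) = -13

|B| = -13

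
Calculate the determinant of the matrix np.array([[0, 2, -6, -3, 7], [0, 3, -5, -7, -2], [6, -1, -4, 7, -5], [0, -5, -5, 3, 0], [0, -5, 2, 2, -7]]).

The determinant is -4848.

Expand along column 1 (it has 4 zeros):
  + (6) · M_31   where M_31 = det([2 -6 -3 7; 3 -5 -7 -2; -5 -5 3 0; -5 2 2 -7]) = -808
det = (+1)·(6)·(-808) = -4848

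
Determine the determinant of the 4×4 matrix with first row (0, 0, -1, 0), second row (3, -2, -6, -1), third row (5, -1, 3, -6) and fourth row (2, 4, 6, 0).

-74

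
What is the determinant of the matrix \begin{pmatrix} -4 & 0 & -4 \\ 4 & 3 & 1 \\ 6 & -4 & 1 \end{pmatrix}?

Expand along row 1:
  + (-4) · |3 1; -4 1| = (-4)·(3 − (-4)) = -28
  + (-4) · |4 3; 6 -4| = (-4)·(-16 − 18) = 136
Sum: (-28) + (136) = 108

108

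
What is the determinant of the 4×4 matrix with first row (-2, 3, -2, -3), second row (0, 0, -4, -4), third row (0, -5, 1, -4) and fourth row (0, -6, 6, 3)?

120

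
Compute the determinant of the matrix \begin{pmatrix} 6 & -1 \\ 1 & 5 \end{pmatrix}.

det = 6·5 − (-1)·1 = 30 − (-1) = 31

31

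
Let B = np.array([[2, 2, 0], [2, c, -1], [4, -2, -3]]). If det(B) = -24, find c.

Expanding along the column containing c, det(B) is linear in c: det(B) = (-6)·c + (0).
Set (-6)·c + (0) = -24  ⇒  (-6)·c = -24  ⇒  c = 4.

c = 4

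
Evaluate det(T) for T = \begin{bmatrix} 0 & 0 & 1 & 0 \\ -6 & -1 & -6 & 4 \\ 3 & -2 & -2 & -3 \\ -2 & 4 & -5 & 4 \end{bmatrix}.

The determinant is 14.

Expand along row 1 (it has 3 zeros):
  + (1) · M_13   where M_13 = det([-6 -1 4; 3 -2 -3; -2 4 4]) = 14
det = (+1)·(1)·(14) = 14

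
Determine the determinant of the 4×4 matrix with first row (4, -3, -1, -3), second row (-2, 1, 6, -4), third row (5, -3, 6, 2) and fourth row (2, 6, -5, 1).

Expand along row 1:
  + (4) · M_11   where M_11 = det([1 6 -4; -3 6 2; 6 -5 1]) = 190
  − (-3) · M_12   where M_12 = det([-2 6 -4; 5 6 2; 2 -5 1]) = 110
  + (-1) · M_13   where M_13 = det([-2 1 -4; 5 -3 2; 2 6 1]) = -115
  − (-3) · M_14   where M_14 = det([-2 1 6; 5 -3 6; 2 6 -5]) = 295
det = (+1)·(4)·(190) + (-1)·(-3)·(110) + (+1)·(-1)·(-115) + (-1)·(-3)·(295) = 2090

The determinant is 2090.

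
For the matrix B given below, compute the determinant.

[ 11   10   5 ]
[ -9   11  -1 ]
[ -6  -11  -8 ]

Expand along row 1:
  + 11 · |11 -1; -11 -8| = 11·(-88 − 11) = -1089
  − 10 · |-9 -1; -6 -8| = −10·(72 − 6) = -660
  + 5 · |-9 11; -6 -11| = 5·(99 − (-66)) = 825
Sum: (-1089) + (-660) + (825) = -924

The determinant is -924.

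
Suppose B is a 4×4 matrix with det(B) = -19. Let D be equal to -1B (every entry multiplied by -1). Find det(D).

|D| = -19

For a 4×4 matrix, det(-1B) = (-1)^4·det(B) = 1·det(B).
det(D) = (1)·(-19) = -19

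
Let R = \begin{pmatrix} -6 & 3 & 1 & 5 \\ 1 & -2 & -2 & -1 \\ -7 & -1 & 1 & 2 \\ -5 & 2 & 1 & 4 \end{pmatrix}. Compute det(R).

18

Expand along row 1:
  + (-6) · M_11   where M_11 = det([-2 -2 -1; -1 1 2; 2 1 4]) = -17
  − (3) · M_12   where M_12 = det([1 -2 -1; -7 1 2; -5 1 4]) = -32
  + (1) · M_13   where M_13 = det([1 -2 -1; -7 -1 2; -5 2 4]) = -25
  − (5) · M_14   where M_14 = det([1 -2 -2; -7 -1 1; -5 2 1]) = 31
det = (+1)·(-6)·(-17) + (-1)·(3)·(-32) + (+1)·(1)·(-25) + (-1)·(5)·(31) = 18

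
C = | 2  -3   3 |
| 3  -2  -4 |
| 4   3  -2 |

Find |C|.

Expand along column 1:
  + 2 · |-2 -4; 3 -2| = 2·(4 − (-12)) = 32
  − 3 · |-3 3; 3 -2| = −3·(6 − 9) = 9
  + 4 · |-3 3; -2 -4| = 4·(12 − (-6)) = 72
Sum: (32) + (9) + (72) = 113

det(C) = 113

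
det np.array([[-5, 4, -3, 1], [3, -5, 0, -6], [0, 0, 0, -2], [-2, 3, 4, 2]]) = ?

110

Expand along row 3 (it has 3 zeros):
  − (-2) · M_34   where M_34 = det([-5 4 -3; 3 -5 0; -2 3 4]) = 55
det = (-1)·(-2)·(55) = 110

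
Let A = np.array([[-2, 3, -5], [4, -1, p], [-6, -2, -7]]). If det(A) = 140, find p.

Expanding along the column containing p, det(A) is linear in p: det(A) = (-22)·p + (140).
Set (-22)·p + (140) = 140  ⇒  (-22)·p = 0  ⇒  p = 0.

0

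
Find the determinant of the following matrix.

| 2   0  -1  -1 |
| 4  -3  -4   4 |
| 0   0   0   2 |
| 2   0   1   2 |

24

Expand along row 3 (it has 3 zeros):
  − (2) · M_34   where M_34 = det([2 0 -1; 4 -3 -4; 2 0 1]) = -12
det = (-1)·(2)·(-12) = 24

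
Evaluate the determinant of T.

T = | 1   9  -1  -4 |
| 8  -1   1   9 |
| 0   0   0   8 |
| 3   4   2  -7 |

Expand along row 3 (it has 3 zeros):
  − (8) · M_34   where M_34 = det([1 9 -1; 8 -1 1; 3 4 2]) = -158
det = (-1)·(8)·(-158) = 1264

|T| = 1264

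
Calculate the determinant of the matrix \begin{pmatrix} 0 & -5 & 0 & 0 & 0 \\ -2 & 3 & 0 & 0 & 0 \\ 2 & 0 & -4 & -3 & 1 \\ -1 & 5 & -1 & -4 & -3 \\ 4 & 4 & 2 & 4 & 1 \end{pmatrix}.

The matrix is block lower-triangular with a 2×2 block and a 3×3 block on the diagonal, so its determinant equals the product of the determinants of the diagonal blocks.
det of the 2×2 block = -10
det of the 3×3 block = -13
det = (-10)·(-13) = 130

130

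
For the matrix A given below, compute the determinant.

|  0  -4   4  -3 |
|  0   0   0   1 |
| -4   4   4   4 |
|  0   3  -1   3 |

|A| = -32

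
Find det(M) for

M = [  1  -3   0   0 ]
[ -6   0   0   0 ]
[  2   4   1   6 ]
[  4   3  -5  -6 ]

|M| = -432

M is block lower-triangular with a 2×2 block and a 2×2 block on the diagonal, so its determinant equals the product of the determinants of the diagonal blocks.
det of the 2×2 block = -18
det of the 2×2 block = 24
det = (-18)·(24) = -432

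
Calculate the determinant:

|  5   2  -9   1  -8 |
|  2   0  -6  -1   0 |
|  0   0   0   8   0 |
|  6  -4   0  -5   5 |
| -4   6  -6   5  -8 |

Expand along row 3 (it has 4 zeros):
  − (8) · M_34   where M_34 = det([5 2 -9 -8; 2 0 -6 0; 6 -4 0 5; -4 6 -6 -8]) = -336
det = (-1)·(8)·(-336) = 2688

The determinant is 2688.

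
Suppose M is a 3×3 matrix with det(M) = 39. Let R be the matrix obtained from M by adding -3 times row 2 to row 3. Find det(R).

det(R) = 39

Adding a multiple of one row to another leaves the determinant unchanged.
det(R) = (1)·(39) = 39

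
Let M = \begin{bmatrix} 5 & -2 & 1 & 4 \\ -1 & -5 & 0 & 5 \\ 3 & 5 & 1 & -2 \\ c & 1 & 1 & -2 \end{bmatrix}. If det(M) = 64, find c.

Expanding along the column containing c, det(M) is linear in c: det(M) = (-5)·c + (79).
Set (-5)·c + (79) = 64  ⇒  (-5)·c = -15  ⇒  c = 3.

3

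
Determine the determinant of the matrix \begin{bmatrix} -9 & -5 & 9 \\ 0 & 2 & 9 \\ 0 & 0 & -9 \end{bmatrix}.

The matrix is upper triangular, so the determinant is the product of the diagonal entries:
det = (-9) · (2) · (-9) = 162

162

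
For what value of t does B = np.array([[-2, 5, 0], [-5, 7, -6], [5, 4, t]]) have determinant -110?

8

Expanding along the row containing t, det(B) is linear in t: det(B) = (11)·t + (-198).
Set (11)·t + (-198) = -110  ⇒  (11)·t = 88  ⇒  t = 8.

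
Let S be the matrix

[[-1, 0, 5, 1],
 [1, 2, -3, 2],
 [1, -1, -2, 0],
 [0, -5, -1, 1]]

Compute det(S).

Expand along row 1 (it has 1 zero):
  + (-1) · M_11   where M_11 = det([2 -3 2; -1 -2 0; -5 -1 1]) = -25
  + (5) · M_13   where M_13 = det([1 2 2; 1 -1 0; 0 -5 1]) = -13
  − (1) · M_14   where M_14 = det([1 2 -3; 1 -1 -2; 0 -5 -1]) = 8
det = (+1)·(-1)·(-25) + (+1)·(5)·(-13) + (-1)·(1)·(8) = -48

det(S) = -48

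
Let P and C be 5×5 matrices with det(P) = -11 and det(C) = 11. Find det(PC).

det(PC) = det(P)·det(C) = (-11)·(11) = -121

-121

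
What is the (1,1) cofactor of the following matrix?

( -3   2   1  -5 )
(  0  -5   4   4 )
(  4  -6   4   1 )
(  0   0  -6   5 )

134

Delete row 1 and column 1; the remaining 3×3 submatrix is [-5 4 4; -6 4 1; 0 -6 5].
Its determinant is 134.
The cofactor carries sign (−1)^(1+1) = +1, so C_{1,1} = +(134) = 134.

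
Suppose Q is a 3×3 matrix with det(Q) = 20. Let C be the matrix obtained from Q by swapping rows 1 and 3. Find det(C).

Swapping two rows multiplies the determinant by −1.
det(C) = (-1)·(20) = -20

det(C) = -20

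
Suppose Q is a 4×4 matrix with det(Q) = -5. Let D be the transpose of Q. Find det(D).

det(Qᵀ) = det(Q).
det(D) = (1)·(-5) = -5

det(D) = -5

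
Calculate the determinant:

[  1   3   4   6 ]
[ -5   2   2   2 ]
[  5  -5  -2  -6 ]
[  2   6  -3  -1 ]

-550

Expand along row 1:
  + (1) · M_11   where M_11 = det([2 2 2; -5 -2 -6; 6 -3 -1]) = -60
  − (3) · M_12   where M_12 = det([-5 2 2; 5 -2 -6; 2 -3 -1]) = 44
  + (4) · M_13   where M_13 = det([-5 2 2; 5 -5 -6; 2 6 -1]) = -139
  − (6) · M_14   where M_14 = det([-5 2 2; 5 -5 -2; 2 6 -3]) = -33
det = (+1)·(1)·(-60) + (-1)·(3)·(44) + (+1)·(4)·(-139) + (-1)·(6)·(-33) = -550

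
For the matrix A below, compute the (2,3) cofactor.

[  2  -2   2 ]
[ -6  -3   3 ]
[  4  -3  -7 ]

Delete row 2 and column 3; the remaining 2×2 submatrix is [2 -2; 4 -3].
Its determinant is 2·(-3) − (-2)·4 = 2.
The cofactor carries sign (−1)^(2+3) = −1, so C_{2,3} = −(2) = -2.

The cofactor is -2.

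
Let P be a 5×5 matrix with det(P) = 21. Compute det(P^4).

det(P^4) = (det P)^4 = (21)^4 = 194481

194481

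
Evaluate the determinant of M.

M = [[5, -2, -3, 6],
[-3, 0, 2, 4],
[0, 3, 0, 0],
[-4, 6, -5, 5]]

Expand along row 3 (it has 3 zeros):
  − (3) · M_32   where M_32 = det([5 -3 6; -3 2 4; -4 -5 5]) = 291
det = (-1)·(3)·(291) = -873

|M| = -873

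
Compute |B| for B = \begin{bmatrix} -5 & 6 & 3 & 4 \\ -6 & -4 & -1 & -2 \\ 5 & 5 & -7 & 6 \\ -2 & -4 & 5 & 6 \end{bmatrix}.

Expand along row 1:
  + (-5) · M_11   where M_11 = det([-4 -1 -2; 5 -7 6; -4 5 6]) = 348
  − (6) · M_12   where M_12 = det([-6 -1 -2; 5 -7 6; -2 5 6]) = 452
  + (3) · M_13   where M_13 = det([-6 -4 -2; 5 5 6; -2 -4 6]) = -136
  − (4) · M_14   where M_14 = det([-6 -4 -1; 5 5 -7; -2 -4 5]) = 72
det = (+1)·(-5)·(348) + (-1)·(6)·(452) + (+1)·(3)·(-136) + (-1)·(4)·(72) = -5148

|B| = -5148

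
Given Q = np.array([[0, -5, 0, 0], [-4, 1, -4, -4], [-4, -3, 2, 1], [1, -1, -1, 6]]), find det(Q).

-800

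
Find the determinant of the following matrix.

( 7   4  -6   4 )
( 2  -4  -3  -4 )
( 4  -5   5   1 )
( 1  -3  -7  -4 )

The determinant is -765.

Expand along row 1:
  + (7) · M_11   where M_11 = det([-4 -3 -4; -5 5 1; -3 -7 -4]) = -79
  − (4) · M_12   where M_12 = det([2 -3 -4; 4 5 1; 1 -7 -4]) = 55
  + (-6) · M_13   where M_13 = det([2 -4 -4; 4 -5 1; 1 -3 -4]) = 6
  − (4) · M_14   where M_14 = det([2 -4 -3; 4 -5 5; 1 -3 -7]) = -11
det = (+1)·(7)·(-79) + (-1)·(4)·(55) + (+1)·(-6)·(6) + (-1)·(4)·(-11) = -765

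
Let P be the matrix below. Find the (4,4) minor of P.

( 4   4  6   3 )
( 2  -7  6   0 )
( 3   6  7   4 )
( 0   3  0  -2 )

-126

Delete row 4 and column 4; the remaining 3×3 submatrix is [4 4 6; 2 -7 6; 3 6 7].
Its determinant is -126.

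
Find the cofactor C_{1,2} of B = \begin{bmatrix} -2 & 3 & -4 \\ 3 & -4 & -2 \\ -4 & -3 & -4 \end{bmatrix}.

Delete row 1 and column 2; the remaining 2×2 submatrix is [3 -2; -4 -4].
Its determinant is 3·(-4) − (-2)·(-4) = -20.
The cofactor carries sign (−1)^(1+2) = −1, so C_{1,2} = −(-20) = 20.

The cofactor is 20.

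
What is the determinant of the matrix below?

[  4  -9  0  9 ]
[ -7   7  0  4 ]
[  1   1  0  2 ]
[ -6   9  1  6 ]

Expand along column 3 (it has 3 zeros):
  − (1) · M_43   where M_43 = det([4 -9 9; -7 7 4; 1 1 2]) = -248
det = (-1)·(1)·(-248) = 248

The determinant is 248.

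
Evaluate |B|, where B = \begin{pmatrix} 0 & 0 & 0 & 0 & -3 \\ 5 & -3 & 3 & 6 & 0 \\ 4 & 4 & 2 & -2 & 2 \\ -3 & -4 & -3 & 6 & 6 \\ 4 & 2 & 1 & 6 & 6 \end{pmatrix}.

Expand along row 1 (it has 4 zeros):
  + (-3) · M_15   where M_15 = det([5 -3 3 6; 4 4 2 -2; -3 -4 -3 6; 4 2 1 6]) = -170
det = (+1)·(-3)·(-170) = 510

det(B) = 510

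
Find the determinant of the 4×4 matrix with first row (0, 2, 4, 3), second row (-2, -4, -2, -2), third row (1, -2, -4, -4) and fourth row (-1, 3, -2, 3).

Expand along row 1 (it has 1 zero):
  − (2) · M_12   where M_12 = det([-2 -2 -2; 1 -4 -4; -1 -2 3]) = 50
  + (4) · M_13   where M_13 = det([-2 -4 -2; 1 -2 -4; -1 3 3]) = -18
  − (3) · M_14   where M_14 = det([-2 -4 -2; 1 -2 -4; -1 3 -2]) = -58
det = (-1)·(2)·(50) + (+1)·(4)·(-18) + (-1)·(3)·(-58) = 2

The determinant is 2.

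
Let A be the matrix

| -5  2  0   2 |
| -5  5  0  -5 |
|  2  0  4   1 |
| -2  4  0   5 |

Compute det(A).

Expand along column 3 (it has 3 zeros):
  + (4) · M_33   where M_33 = det([-5 2 2; -5 5 -5; -2 4 5]) = -175
det = (+1)·(4)·(-175) = -700

-700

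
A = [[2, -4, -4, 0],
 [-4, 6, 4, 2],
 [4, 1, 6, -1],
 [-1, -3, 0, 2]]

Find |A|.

det(A) = 208

Expand along row 1 (it has 1 zero):
  + (2) · M_11   where M_11 = det([6 4 2; 1 6 -1; -3 0 2]) = 112
  − (-4) · M_12   where M_12 = det([-4 4 2; 4 6 -1; -1 0 2]) = -64
  + (-4) · M_13   where M_13 = det([-4 6 2; 4 1 -1; -1 -3 2]) = -60
det = (+1)·(2)·(112) + (-1)·(-4)·(-64) + (+1)·(-4)·(-60) = 208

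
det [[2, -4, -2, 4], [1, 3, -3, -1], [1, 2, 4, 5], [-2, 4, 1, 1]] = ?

384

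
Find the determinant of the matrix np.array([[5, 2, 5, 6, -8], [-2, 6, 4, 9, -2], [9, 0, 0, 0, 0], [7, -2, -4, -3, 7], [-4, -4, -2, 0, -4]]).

Expand along row 3 (it has 4 zeros):
  + (9) · M_31   where M_31 = det([2 5 6 -8; 6 4 9 -2; -2 -4 -3 7; -4 -2 0 -4]) = 312
det = (+1)·(9)·(312) = 2808

2808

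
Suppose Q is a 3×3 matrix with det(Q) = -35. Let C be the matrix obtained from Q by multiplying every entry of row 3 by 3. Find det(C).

-105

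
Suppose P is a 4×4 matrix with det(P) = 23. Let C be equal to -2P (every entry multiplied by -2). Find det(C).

|C| = 368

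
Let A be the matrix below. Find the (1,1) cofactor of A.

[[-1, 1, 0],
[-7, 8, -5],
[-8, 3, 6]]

The cofactor is 63.

Delete row 1 and column 1; the remaining 2×2 submatrix is [8 -5; 3 6].
Its determinant is 8·6 − (-5)·3 = 63.
The cofactor carries sign (−1)^(1+1) = +1, so C_{1,1} = +(63) = 63.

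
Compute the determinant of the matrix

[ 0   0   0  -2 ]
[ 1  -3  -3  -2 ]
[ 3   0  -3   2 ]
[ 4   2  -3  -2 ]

The determinant is -6.

Expand along row 1 (it has 3 zeros):
  − (-2) · M_14   where M_14 = det([1 -3 -3; 3 0 -3; 4 2 -3]) = -3
det = (-1)·(-2)·(-3) = -6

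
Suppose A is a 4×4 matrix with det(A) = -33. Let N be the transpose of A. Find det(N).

-33

det(Aᵀ) = det(A).
det(N) = (1)·(-33) = -33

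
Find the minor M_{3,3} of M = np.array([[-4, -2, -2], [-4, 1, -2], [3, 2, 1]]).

Delete row 3 and column 3; the remaining 2×2 submatrix is [-4 -2; -4 1].
Its determinant is (-4)·1 − (-2)·(-4) = -12.

The minor is -12.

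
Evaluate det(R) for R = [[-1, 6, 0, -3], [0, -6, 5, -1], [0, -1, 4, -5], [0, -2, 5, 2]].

The determinant is 141.

Expand along column 1 (it has 3 zeros):
  + (-1) · M_11   where M_11 = det([-6 5 -1; -1 4 -5; -2 5 2]) = -141
det = (+1)·(-1)·(-141) = 141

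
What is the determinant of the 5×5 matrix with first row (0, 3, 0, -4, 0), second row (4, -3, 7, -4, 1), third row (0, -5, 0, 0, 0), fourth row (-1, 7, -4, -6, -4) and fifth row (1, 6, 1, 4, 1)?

Expand along row 3 (it has 4 zeros):
  − (-5) · M_32   where M_32 = det([0 0 -4 0; 4 7 -4 1; -1 -4 -6 -4; 1 1 4 1]) = 72
det = (-1)·(-5)·(72) = 360

360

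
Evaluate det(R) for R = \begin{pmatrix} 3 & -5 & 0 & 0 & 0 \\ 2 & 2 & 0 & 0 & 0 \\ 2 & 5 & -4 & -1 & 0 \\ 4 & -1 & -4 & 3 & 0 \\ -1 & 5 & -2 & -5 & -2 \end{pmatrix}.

The determinant is 512.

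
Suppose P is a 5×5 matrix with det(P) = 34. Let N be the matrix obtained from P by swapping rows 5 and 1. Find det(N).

-34

Swapping two rows multiplies the determinant by −1.
det(N) = (-1)·(34) = -34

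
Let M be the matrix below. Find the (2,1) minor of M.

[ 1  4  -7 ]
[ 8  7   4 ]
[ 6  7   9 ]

85

Delete row 2 and column 1; the remaining 2×2 submatrix is [4 -7; 7 9].
Its determinant is 4·9 − (-7)·7 = 85.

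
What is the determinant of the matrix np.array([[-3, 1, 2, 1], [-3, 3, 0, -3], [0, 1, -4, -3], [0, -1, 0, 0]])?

-30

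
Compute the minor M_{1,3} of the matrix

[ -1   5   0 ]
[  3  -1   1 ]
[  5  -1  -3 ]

2

Delete row 1 and column 3; the remaining 2×2 submatrix is [3 -1; 5 -1].
Its determinant is 3·(-1) − (-1)·5 = 2.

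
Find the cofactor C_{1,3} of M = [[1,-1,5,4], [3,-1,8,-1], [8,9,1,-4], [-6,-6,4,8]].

The cofactor is 178.

Delete row 1 and column 3; the remaining 3×3 submatrix is [3 -1 -1; 8 9 -4; -6 -6 8].
Its determinant is 178.
The cofactor carries sign (−1)^(1+3) = +1, so C_{1,3} = +(178) = 178.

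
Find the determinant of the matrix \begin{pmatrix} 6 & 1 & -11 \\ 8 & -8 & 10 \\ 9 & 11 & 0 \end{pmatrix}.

-2330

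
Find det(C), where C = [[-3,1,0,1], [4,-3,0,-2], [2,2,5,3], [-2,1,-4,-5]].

Expand along column 3 (it has 2 zeros):
  + (5) · M_33   where M_33 = det([-3 1 1; 4 -3 -2; -2 1 -5]) = -29
  − (-4) · M_43   where M_43 = det([-3 1 1; 4 -3 -2; 2 2 3]) = 13
det = (+1)·(5)·(-29) + (-1)·(-4)·(13) = -93

-93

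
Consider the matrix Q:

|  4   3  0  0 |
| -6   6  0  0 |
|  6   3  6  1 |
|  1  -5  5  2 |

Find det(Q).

294

Q is block lower-triangular with a 2×2 block and a 2×2 block on the diagonal, so its determinant equals the product of the determinants of the diagonal blocks.
det of the 2×2 block = 42
det of the 2×2 block = 7
det = (42)·(7) = 294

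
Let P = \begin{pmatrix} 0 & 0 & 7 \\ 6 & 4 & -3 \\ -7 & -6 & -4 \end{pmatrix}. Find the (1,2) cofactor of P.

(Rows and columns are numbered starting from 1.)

Delete row 1 and column 2; the remaining 2×2 submatrix is [6 -3; -7 -4].
Its determinant is 6·(-4) − (-3)·(-7) = -45.
The cofactor carries sign (−1)^(1+2) = −1, so C_{1,2} = −(-45) = 45.

45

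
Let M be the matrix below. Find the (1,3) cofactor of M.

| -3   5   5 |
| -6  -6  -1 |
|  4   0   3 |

The cofactor is 24.

Delete row 1 and column 3; the remaining 2×2 submatrix is [-6 -6; 4 0].
Its determinant is (-6)·0 − (-6)·4 = 24.
The cofactor carries sign (−1)^(1+3) = +1, so C_{1,3} = +(24) = 24.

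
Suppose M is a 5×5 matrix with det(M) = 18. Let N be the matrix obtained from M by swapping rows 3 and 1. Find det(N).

Swapping two rows multiplies the determinant by −1.
det(N) = (-1)·(18) = -18

|N| = -18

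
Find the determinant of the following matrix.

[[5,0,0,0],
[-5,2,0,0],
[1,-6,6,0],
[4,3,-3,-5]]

The matrix is lower triangular, so the determinant is the product of the diagonal entries:
det = (5) · (2) · (6) · (-5) = -300

-300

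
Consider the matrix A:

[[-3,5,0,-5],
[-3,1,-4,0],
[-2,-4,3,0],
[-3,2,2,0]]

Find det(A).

det(A) = 505

Expand along column 4 (it has 3 zeros):
  − (-5) · M_14   where M_14 = det([-3 1 -4; -2 -4 3; -3 2 2]) = 101
det = (-1)·(-5)·(101) = 505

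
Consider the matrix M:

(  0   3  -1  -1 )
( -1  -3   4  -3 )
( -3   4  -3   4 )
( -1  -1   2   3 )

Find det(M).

|M| = -144

Expand along row 1 (it has 1 zero):
  − (3) · M_12   where M_12 = det([-1 4 -3; -3 -3 4; -1 2 3]) = 64
  + (-1) · M_13   where M_13 = det([-1 -3 -3; -3 4 4; -1 -1 3]) = -52
  − (-1) · M_14   where M_14 = det([-1 -3 4; -3 4 -3; -1 -1 2]) = -4
det = (-1)·(3)·(64) + (+1)·(-1)·(-52) + (-1)·(-1)·(-4) = -144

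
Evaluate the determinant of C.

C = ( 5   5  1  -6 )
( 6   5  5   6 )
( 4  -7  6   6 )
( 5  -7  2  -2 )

Expand along row 1:
  + (5) · M_11   where M_11 = det([5 5 6; -7 6 6; -7 2 -2]) = -232
  − (5) · M_12   where M_12 = det([6 5 6; 4 6 6; 5 2 -2]) = -86
  + (1) · M_13   where M_13 = det([6 5 6; 4 -7 6; 5 -7 -2]) = 568
  − (-6) · M_14   where M_14 = det([6 5 5; 4 -7 6; 5 -7 2]) = 313
det = (+1)·(5)·(-232) + (-1)·(5)·(-86) + (+1)·(1)·(568) + (-1)·(-6)·(313) = 1716

det(C) = 1716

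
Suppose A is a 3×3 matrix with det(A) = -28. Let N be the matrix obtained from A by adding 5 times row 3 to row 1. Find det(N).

Adding a multiple of one row to another leaves the determinant unchanged.
det(N) = (1)·(-28) = -28

The determinant is -28.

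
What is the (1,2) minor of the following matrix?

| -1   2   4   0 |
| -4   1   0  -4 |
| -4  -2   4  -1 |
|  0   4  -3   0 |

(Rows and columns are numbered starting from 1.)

-36

Delete row 1 and column 2; the remaining 3×3 submatrix is [-4 0 -4; -4 4 -1; 0 -3 0].
Its determinant is -36.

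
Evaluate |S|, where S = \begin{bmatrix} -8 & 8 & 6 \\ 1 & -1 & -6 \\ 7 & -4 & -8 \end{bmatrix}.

The determinant is -126.

Expand along column 1:
  + (-8) · |-1 -6; -4 -8| = (-8)·(8 − 24) = 128
  − 1 · |8 6; -4 -8| = −1·(-64 − (-24)) = 40
  + 7 · |8 6; -1 -6| = 7·(-48 − (-6)) = -294
Sum: (128) + (40) + (-294) = -126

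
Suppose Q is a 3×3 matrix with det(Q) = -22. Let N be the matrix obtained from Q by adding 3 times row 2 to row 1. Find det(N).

Adding a multiple of one row to another leaves the determinant unchanged.
det(N) = (1)·(-22) = -22

-22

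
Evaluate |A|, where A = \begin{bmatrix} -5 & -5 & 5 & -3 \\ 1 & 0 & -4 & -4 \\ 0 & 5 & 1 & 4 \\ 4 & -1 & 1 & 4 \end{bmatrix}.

Expand along row 2 (it has 1 zero):
  − (1) · M_21   where M_21 = det([-5 5 -3; 5 1 4; -1 1 4]) = -138
  − (-4) · M_23   where M_23 = det([-5 -5 -3; 0 5 4; 4 -1 4]) = -140
  + (-4) · M_24   where M_24 = det([-5 -5 5; 0 5 1; 4 -1 1]) = -150
det = (-1)·(1)·(-138) + (-1)·(-4)·(-140) + (+1)·(-4)·(-150) = 178

det(A) = 178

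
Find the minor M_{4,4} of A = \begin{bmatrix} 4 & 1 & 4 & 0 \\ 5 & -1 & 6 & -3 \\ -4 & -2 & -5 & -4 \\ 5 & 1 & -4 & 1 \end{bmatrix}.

Delete row 4 and column 4; the remaining 3×3 submatrix is [4 1 4; 5 -1 6; -4 -2 -5].
Its determinant is 13.

13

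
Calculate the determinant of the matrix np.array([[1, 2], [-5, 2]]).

det = 1·2 − 2·(-5) = 2 − (-10) = 12

12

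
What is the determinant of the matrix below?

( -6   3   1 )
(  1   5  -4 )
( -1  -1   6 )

-158

Expand along row 1:
  + (-6) · |5 -4; -1 6| = (-6)·(30 − 4) = -156
  − 3 · |1 -4; -1 6| = −3·(6 − 4) = -6
  + 1 · |1 5; -1 -1| = 1·(-1 − (-5)) = 4
Sum: (-156) + (-6) + (4) = -158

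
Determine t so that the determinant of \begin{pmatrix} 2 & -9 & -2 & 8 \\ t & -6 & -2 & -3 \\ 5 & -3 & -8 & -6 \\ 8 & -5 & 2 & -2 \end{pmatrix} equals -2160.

5

Expanding along the column containing t, det(B) is linear in t: det(B) = (668)·t + (-5500).
Set (668)·t + (-5500) = -2160  ⇒  (668)·t = 3340  ⇒  t = 5.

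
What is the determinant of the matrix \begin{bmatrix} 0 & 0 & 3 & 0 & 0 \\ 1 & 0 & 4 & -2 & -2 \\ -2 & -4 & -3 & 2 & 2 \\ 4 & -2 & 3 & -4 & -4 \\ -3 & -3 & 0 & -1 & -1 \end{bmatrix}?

Expand along row 1 (it has 4 zeros):
  + (3) · M_13   where M_13 = det([1 0 -2 -2; -2 -4 2 2; 4 -2 -4 -4; -3 -3 -1 -1]) = 0
det = (+1)·(3)·(0) = 0

0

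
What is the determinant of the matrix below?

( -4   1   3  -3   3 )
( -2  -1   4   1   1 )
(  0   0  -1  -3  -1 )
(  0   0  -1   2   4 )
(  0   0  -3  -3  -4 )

The matrix is block upper-triangular with a 2×2 block and a 3×3 block on the diagonal, so its determinant equals the product of the determinants of the diagonal blocks.
det of the 2×2 block = 6
det of the 3×3 block = 35
det = (6)·(35) = 210

The determinant is 210.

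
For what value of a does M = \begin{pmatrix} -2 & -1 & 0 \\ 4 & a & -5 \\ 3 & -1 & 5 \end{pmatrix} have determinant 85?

Expanding along the row containing a, det(M) is linear in a: det(M) = (-10)·a + (45).
Set (-10)·a + (45) = 85  ⇒  (-10)·a = 40  ⇒  a = -4.

a = -4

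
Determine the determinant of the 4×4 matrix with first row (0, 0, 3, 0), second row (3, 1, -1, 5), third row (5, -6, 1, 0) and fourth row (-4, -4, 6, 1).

-729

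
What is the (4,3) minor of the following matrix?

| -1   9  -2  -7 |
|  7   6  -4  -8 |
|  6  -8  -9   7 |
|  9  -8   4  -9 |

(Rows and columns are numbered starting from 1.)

Delete row 4 and column 3; the remaining 3×3 submatrix is [-1 9 -7; 7 6 -8; 6 -8 7].
Its determinant is -207.

-207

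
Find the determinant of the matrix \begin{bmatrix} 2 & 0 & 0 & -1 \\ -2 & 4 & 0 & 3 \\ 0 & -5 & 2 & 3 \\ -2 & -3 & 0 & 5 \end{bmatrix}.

88

Expand along column 3 (it has 3 zeros):
  + (2) · M_33   where M_33 = det([2 0 -1; -2 4 3; -2 -3 5]) = 44
det = (+1)·(2)·(44) = 88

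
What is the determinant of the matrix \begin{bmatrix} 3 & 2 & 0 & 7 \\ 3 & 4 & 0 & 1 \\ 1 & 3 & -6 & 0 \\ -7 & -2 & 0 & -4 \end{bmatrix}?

Expand along column 3 (it has 3 zeros):
  + (-6) · M_33   where M_33 = det([3 2 7; 3 4 1; -7 -2 -4]) = 122
det = (+1)·(-6)·(122) = -732

-732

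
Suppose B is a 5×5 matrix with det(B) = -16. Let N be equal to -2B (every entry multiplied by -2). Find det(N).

512

For a 5×5 matrix, det(-2B) = (-2)^5·det(B) = -32·det(B).
det(N) = (-32)·(-16) = 512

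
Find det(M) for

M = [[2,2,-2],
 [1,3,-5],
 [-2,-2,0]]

Expand along row 3:
  + (-2) · |2 -2; 3 -5| = (-2)·(-10 − (-6)) = 8
  − (-2) · |2 -2; 1 -5| = −(-2)·(-10 − (-2)) = -16
Sum: (8) + (-16) = -8

-8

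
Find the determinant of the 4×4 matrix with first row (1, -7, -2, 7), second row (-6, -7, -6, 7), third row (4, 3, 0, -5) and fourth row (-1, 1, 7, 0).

Expand along row 3 (it has 1 zero):
  + (4) · M_31   where M_31 = det([-7 -2 7; -7 -6 7; 1 7 0]) = 28
  − (3) · M_32   where M_32 = det([1 -2 7; -6 -6 7; -1 7 0]) = -371
  − (-5) · M_34   where M_34 = det([1 -7 -2; -6 -7 -6; -1 1 7]) = -353
det = (+1)·(4)·(28) + (-1)·(3)·(-371) + (-1)·(-5)·(-353) = -540

-540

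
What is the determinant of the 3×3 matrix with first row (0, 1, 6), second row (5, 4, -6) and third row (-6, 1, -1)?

The determinant is 215.

Expand along column 1:
  − 5 · |1 6; 1 -1| = −5·(-1 − 6) = 35
  + (-6) · |1 6; 4 -6| = (-6)·(-6 − 24) = 180
Sum: (35) + (180) = 215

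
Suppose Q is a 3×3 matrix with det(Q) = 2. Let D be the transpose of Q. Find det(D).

det(Qᵀ) = det(Q).
det(D) = (1)·(2) = 2

|D| = 2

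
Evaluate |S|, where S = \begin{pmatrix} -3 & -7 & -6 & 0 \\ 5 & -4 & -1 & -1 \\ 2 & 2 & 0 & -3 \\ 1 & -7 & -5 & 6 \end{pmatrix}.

Expand along row 1 (it has 1 zero):
  + (-3) · M_11   where M_11 = det([-4 -1 -1; 2 0 -3; -7 -5 6]) = 61
  − (-7) · M_12   where M_12 = det([5 -1 -1; 2 0 -3; 1 -5 6]) = -50
  + (-6) · M_13   where M_13 = det([5 -4 -1; 2 2 -3; 1 -7 6]) = 31
det = (+1)·(-3)·(61) + (-1)·(-7)·(-50) + (+1)·(-6)·(31) = -719

-719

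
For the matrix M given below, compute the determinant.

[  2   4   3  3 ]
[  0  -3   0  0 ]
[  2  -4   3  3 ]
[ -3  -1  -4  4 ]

0

Expand along row 2 (it has 3 zeros):
  + (-3) · M_22   where M_22 = det([2 3 3; 2 3 3; -3 -4 4]) = 0
det = (+1)·(-3)·(0) = 0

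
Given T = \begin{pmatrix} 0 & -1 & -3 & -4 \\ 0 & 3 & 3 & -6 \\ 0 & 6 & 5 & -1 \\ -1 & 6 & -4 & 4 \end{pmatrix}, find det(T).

det(T) = 84

Expand along column 1 (it has 3 zeros):
  − (-1) · M_41   where M_41 = det([-1 -3 -4; 3 3 -6; 6 5 -1]) = 84
det = (-1)·(-1)·(84) = 84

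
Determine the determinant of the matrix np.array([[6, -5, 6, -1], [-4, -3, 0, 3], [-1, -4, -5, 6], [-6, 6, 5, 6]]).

Expand along row 2 (it has 1 zero):
  − (-4) · M_21   where M_21 = det([-5 6 -1; -4 -5 6; 6 5 6]) = 650
  + (-3) · M_22   where M_22 = det([6 6 -1; -1 -5 6; -6 5 6]) = -505
  + (3) · M_24   where M_24 = det([6 -5 6; -1 -4 -5; -6 6 5]) = -295
det = (-1)·(-4)·(650) + (+1)·(-3)·(-505) + (+1)·(3)·(-295) = 3230

The determinant is 3230.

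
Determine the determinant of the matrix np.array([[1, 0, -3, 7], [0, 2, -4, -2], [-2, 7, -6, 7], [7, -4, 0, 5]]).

The determinant is -920.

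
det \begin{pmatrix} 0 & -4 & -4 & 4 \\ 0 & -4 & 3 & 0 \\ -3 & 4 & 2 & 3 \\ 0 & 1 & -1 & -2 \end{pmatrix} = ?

-180

Expand along column 1 (it has 3 zeros):
  + (-3) · M_31   where M_31 = det([-4 -4 4; -4 3 0; 1 -1 -2]) = 60
det = (+1)·(-3)·(60) = -180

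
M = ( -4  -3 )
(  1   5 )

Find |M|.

det(M) = (-4)·5 − (-3)·1 = -20 − (-3) = -17

The determinant is -17.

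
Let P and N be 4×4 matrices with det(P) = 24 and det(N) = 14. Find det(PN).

det(PN) = det(P)·det(N) = (24)·(14) = 336

336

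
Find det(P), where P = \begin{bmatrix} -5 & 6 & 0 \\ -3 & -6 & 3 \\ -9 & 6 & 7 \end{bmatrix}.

det(P) = 264

Expand along column 3:
  − 3 · |-5 6; -9 6| = −3·(-30 − (-54)) = -72
  + 7 · |-5 6; -3 -6| = 7·(30 − (-18)) = 336
Sum: (-72) + (336) = 264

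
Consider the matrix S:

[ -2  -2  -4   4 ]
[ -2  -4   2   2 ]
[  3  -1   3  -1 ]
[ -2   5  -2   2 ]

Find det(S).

-288

Expand along row 1:
  + (-2) · M_11   where M_11 = det([-4 2 2; -1 3 -1; 5 -2 2]) = -48
  − (-2) · M_12   where M_12 = det([-2 2 2; 3 3 -1; -2 -2 2]) = -16
  + (-4) · M_13   where M_13 = det([-2 -4 2; 3 -1 -1; -2 5 2]) = 36
  − (4) · M_14   where M_14 = det([-2 -4 2; 3 -1 3; -2 5 -2]) = 52
det = (+1)·(-2)·(-48) + (-1)·(-2)·(-16) + (+1)·(-4)·(36) + (-1)·(4)·(52) = -288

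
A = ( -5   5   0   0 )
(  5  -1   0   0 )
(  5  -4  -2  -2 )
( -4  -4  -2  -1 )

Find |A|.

40

A is block lower-triangular with a 2×2 block and a 2×2 block on the diagonal, so its determinant equals the product of the determinants of the diagonal blocks.
det of the 2×2 block = -20
det of the 2×2 block = -2
det = (-20)·(-2) = 40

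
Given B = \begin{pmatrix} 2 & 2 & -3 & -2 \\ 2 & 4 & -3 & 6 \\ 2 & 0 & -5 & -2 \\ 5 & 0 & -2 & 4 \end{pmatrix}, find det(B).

Expand along column 2 (it has 2 zeros):
  − (2) · M_12   where M_12 = det([2 -3 6; 2 -5 -2; 5 -2 4]) = 132
  + (4) · M_22   where M_22 = det([2 -3 -2; 2 -5 -2; 5 -2 4]) = -36
det = (-1)·(2)·(132) + (+1)·(4)·(-36) = -408

-408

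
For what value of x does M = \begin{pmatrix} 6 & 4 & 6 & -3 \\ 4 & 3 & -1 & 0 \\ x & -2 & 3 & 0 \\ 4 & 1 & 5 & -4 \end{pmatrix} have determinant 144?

x = 0

Expanding along the row containing x, det(M) is linear in x: det(M) = (40)·x + (144).
Set (40)·x + (144) = 144  ⇒  (40)·x = 0  ⇒  x = 0.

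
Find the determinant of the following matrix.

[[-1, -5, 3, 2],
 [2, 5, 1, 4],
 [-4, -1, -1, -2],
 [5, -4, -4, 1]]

612

Expand along row 1:
  + (-1) · M_11   where M_11 = det([5 1 4; -1 -1 -2; -4 -4 1]) = -36
  − (-5) · M_12   where M_12 = det([2 1 4; -4 -1 -2; 5 -4 1]) = 60
  + (3) · M_13   where M_13 = det([2 5 4; -4 -1 -2; 5 -4 1]) = 36
  − (2) · M_14   where M_14 = det([2 5 1; -4 -1 -1; 5 -4 -4]) = -84
det = (+1)·(-1)·(-36) + (-1)·(-5)·(60) + (+1)·(3)·(36) + (-1)·(2)·(-84) = 612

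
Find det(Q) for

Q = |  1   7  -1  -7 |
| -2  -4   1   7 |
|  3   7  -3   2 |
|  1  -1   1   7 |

Expand along row 1:
  + (1) · M_11   where M_11 = det([-4 1 7; 7 -3 2; -1 1 7]) = 69
  − (7) · M_12   where M_12 = det([-2 1 7; 3 -3 2; 1 1 7]) = 69
  + (-1) · M_13   where M_13 = det([-2 -4 7; 3 7 2; 1 -1 7]) = -96
  − (-7) · M_14   where M_14 = det([-2 -4 1; 3 7 -3; 1 -1 1]) = 6
det = (+1)·(1)·(69) + (-1)·(7)·(69) + (+1)·(-1)·(-96) + (-1)·(-7)·(6) = -276

-276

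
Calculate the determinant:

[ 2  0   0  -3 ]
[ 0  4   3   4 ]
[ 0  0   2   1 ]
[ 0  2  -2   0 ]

Expand along column 1 (it has 3 zeros):
  + (2) · M_11   where M_11 = det([4 3 4; 0 2 1; 2 -2 0]) = -2
det = (+1)·(2)·(-2) = -4

The determinant is -4.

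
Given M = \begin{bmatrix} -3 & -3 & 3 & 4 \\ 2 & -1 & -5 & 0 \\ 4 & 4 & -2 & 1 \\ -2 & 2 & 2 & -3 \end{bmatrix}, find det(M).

Expand along row 2 (it has 1 zero):
  − (2) · M_21   where M_21 = det([-3 3 4; 4 -2 1; 2 2 -3]) = 78
  + (-1) · M_22   where M_22 = det([-3 3 4; 4 -2 1; -2 2 -3]) = 34
  − (-5) · M_23   where M_23 = det([-3 -3 4; 4 4 1; -2 2 -3]) = 76
det = (-1)·(2)·(78) + (+1)·(-1)·(34) + (-1)·(-5)·(76) = 190

190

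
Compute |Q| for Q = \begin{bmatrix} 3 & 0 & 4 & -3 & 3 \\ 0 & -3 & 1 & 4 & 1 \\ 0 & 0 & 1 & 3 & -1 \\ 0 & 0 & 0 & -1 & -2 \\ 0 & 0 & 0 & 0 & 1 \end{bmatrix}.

Q is upper triangular, so det(Q) is the product of the diagonal entries:
det = (3) · (-3) · (1) · (-1) · (1) = 9

9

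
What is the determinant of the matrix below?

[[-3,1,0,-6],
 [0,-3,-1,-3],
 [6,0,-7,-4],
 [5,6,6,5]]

The determinant is 1432.

Expand along row 1 (it has 1 zero):
  + (-3) · M_11   where M_11 = det([-3 -1 -3; 0 -7 -4; 6 6 5]) = -69
  − (1) · M_12   where M_12 = det([0 -1 -3; 6 -7 -4; 5 6 5]) = -163
  − (-6) · M_14   where M_14 = det([0 -3 -1; 6 0 -7; 5 6 6]) = 177
det = (+1)·(-3)·(-69) + (-1)·(1)·(-163) + (-1)·(-6)·(177) = 1432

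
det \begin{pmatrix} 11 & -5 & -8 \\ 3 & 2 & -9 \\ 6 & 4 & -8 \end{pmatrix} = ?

370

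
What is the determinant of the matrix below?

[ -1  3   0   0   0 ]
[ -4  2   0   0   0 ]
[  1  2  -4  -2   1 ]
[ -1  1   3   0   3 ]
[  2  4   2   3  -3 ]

The determinant is 150.

The matrix is block lower-triangular with a 2×2 block and a 3×3 block on the diagonal, so its determinant equals the product of the determinants of the diagonal blocks.
det of the 2×2 block = 10
det of the 3×3 block = 15
det = (10)·(15) = 150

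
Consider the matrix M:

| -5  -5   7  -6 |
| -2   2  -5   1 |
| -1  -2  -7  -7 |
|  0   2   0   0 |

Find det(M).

The determinant is -738.

Expand along row 4 (it has 3 zeros):
  + (2) · M_42   where M_42 = det([-5 7 -6; -2 -5 1; -1 -7 -7]) = -369
det = (+1)·(2)·(-369) = -738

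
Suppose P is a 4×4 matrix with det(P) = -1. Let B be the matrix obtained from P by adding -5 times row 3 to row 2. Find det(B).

det(B) = -1

Adding a multiple of one row to another leaves the determinant unchanged.
det(B) = (1)·(-1) = -1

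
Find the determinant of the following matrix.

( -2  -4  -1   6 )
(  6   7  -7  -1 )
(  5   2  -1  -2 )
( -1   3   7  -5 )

770

Expand along row 1:
  + (-2) · M_11   where M_11 = det([7 -7 -1; 2 -1 -2; 3 7 -5]) = 88
  − (-4) · M_12   where M_12 = det([6 -7 -1; 5 -1 -2; -1 7 -5]) = -109
  + (-1) · M_13   where M_13 = det([6 7 -1; 5 2 -2; -1 3 -5]) = 148
  − (6) · M_14   where M_14 = det([6 7 -7; 5 2 -1; -1 3 7]) = -255
det = (+1)·(-2)·(88) + (-1)·(-4)·(-109) + (+1)·(-1)·(148) + (-1)·(6)·(-255) = 770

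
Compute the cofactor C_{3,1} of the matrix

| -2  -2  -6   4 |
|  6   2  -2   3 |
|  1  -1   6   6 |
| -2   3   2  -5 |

Delete row 3 and column 1; the remaining 3×3 submatrix is [-2 -6 4; 2 -2 3; 3 2 -5].
Its determinant is -82.
The cofactor carries sign (−1)^(3+1) = +1, so C_{3,1} = +(-82) = -82.

-82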